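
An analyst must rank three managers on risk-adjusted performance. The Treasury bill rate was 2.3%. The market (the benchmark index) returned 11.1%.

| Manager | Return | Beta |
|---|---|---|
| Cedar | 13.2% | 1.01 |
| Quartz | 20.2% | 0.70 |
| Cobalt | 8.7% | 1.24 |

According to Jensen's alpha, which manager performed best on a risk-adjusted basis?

Cedar: α = 13.2% − [2.3% + 1.01 × (11.1% − 2.3%)] = 2.012
Quartz: α = 20.2% − [2.3% + 0.70 × (11.1% − 2.3%)] = 11.740
Cobalt: α = 8.7% − [2.3% + 1.24 × (11.1% − 2.3%)] = -4.512
Highest: Quartz (11.740).

Quartz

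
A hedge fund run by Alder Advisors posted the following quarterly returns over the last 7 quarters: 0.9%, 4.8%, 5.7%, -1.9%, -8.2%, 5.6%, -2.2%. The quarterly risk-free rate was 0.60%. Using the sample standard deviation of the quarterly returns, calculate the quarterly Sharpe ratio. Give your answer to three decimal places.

μ = (0.9 + 4.8 + 5.7 − 1.9 − 8.2 + 5.6 − 2.2) / 7 = 4.70 / 7 = 0.6714%
Sample std dev = √[160.2343 / 6] = 5.1678%
Sharpe = (μ − rf) / σ = (0.6714 − 0.6) / 5.1678 = 0.0714 / 5.1678 = 0.0138

0.014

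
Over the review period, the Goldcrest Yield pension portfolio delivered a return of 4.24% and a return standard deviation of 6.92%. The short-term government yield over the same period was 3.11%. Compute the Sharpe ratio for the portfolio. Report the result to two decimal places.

0.16

Sharpe = (Rp − Rf) / σp = (4.24% − 3.11%) / 6.92% = 1.13% / 6.92% = 0.1633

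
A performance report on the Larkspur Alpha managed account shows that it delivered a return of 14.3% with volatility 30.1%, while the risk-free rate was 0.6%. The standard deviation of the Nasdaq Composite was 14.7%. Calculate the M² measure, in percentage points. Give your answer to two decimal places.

Sharpe = (Rp − Rf) / σp = (14.3% − 0.6%) / 30.1% = 0.4551
M² = Rf + Sharpe × σm = 0.6% + 0.4551 × 14.7% = 7.2900%

7.29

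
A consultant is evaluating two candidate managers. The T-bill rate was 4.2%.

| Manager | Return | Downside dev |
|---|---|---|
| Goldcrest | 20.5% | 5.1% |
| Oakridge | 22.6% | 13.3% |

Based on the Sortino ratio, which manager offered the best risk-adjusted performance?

Goldcrest

Goldcrest: Sortino ratio = (20.5% − 4.2%) / 5.1% = 3.196
Oakridge: Sortino ratio = (22.6% − 4.2%) / 13.3% = 1.383
Highest: Goldcrest (3.196).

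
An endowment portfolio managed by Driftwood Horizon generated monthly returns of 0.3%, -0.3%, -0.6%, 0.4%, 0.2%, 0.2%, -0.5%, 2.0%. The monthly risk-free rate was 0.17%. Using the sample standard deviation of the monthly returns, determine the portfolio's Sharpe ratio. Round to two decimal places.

r̄ = (0.3 − 0.3 − 0.6 + 0.4 + 0.2 + 0.2 − 0.5 + 2) / 8 = 1.70 / 8 = 0.2125%
Sample σ = √[Σ(r − r̄)² / 7] = √[4.6688 / 7] = √0.6670 = 0.8167%
Sharpe = (r̄ − rf) / σ = (0.2125 − 0.17) / 0.8167 = 0.0425 / 0.8167 = 0.0520

0.05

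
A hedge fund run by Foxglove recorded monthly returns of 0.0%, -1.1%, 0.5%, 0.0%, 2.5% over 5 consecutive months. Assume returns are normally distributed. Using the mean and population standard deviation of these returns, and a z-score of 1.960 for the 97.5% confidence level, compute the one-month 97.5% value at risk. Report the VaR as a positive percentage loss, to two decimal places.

1.94

Mean return r̄ = 1.90 / 5 = 0.3800%
Population σ = √[Σ(r − r̄)² / 5] = √[6.9880 / 5] = √1.3976 = 1.1822%
VaR = −(r̄ − z·σ) = −(0.3800 − 1.960 × 1.1822) = −(-1.9371) = 1.9371%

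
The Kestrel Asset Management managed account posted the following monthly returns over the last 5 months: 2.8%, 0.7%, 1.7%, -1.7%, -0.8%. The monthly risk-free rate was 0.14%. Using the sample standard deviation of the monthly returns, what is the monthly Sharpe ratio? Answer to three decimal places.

r̄ = (2.8 + 0.7 + 1.7 − 1.7 − 0.8) / 5 = 2.70 / 5 = 0.5400%
Σ(r − r̄)² = (2.8 − 0.5400)² + (0.7 − 0.5400)² + (1.7 − 0.5400)² + … = 13.2920
sample σ = √(13.2920 / 4) = √3.3230 = 1.8229%
Sharpe = (r̄ − rf) / σ = (0.5400 − 0.14) / 1.8229 = 0.4000 / 1.8229 = 0.2194

0.219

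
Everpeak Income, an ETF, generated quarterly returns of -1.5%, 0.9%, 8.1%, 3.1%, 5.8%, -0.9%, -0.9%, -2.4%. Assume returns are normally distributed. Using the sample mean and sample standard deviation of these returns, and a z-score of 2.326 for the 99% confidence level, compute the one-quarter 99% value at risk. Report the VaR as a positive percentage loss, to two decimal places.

7.30

r̄ = (-1.5 + 0.9 + 8.1 + 3.1 + 5.8 − 0.9 − 0.9 − 2.4) / 8 = 1.5250%
Sample σ = √[Σ(r − r̄)² / 7] = √[100.6950 / 7] = √14.3850 = 3.7928%
VaR = −(r̄ − z·σ) = −(1.5250 − 2.326 × 3.7928) = −(-7.2971) = 7.2971%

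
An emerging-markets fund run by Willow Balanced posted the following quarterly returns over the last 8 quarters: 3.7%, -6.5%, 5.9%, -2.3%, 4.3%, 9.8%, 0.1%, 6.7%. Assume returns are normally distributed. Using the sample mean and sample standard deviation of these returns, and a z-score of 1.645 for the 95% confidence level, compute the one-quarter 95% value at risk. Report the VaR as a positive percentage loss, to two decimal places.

μ = (3.7 − 6.5 + 5.9 − 2.3 + 4.3 + 9.8 + 0.1 + 6.7) / 8 = 21.70 / 8 = 2.7125%
Sample std dev = √[196.6088 / 7] = 5.2997%
VaR = −(μ − z·σ) = −(2.7125 − 1.645 × 5.2997) = −(-6.0055) = 6.0055%

6.01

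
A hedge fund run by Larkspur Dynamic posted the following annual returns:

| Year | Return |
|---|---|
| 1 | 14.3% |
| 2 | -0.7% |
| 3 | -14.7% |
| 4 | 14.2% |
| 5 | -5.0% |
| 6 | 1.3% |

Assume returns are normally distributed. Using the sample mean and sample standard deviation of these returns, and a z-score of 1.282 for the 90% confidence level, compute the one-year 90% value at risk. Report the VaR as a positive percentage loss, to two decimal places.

12.88

Mean return μ = 9.40 / 6 = 1.5667%
Σ(r − μ)² = (14.3 − 1.5667)² + (-0.7 − 1.5667)² + … = 634.6733
σ = √[634.6733 / 5] = 11.2665%
VaR = −(μ − z·σ) = −(1.5667 − 1.282 × 11.2665) = −(-12.8770) = 12.8770%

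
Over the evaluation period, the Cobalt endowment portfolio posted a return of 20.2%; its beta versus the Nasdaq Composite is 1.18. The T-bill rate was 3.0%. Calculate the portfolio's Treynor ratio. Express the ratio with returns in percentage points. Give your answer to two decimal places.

14.58

Treynor = (Rp − Rf) / β = (20.2% − 3.0%) / 1.18 = 17.20 / 1.18 = 14.5763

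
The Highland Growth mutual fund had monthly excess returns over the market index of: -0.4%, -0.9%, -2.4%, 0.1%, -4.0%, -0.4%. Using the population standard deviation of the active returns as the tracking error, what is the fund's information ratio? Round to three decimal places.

-0.934

r̄ = (-0.4 − 0.9 − 2.4 + 0.1 − 4 − 0.4) / 6 = -8.00 / 6 = -1.3333%
Σ(r − r̄)² = (-0.4 − (-1.3333))² + (-0.9 − (-1.3333))² + … = 12.2333
σ = √[12.2333 / 6] = 1.4279%
IR = r̄ / tracking error = -1.3333 / 1.4279 = -0.9337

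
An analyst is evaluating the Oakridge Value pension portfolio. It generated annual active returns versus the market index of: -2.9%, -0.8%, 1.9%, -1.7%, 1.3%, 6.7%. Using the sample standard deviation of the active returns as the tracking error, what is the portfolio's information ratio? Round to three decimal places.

0.219

r̄ = (-2.9 − 0.8 + 1.9 − 1.7 + 1.3 + 6.7) / 6 = 0.7500%
Sample σ = √[Σ(r − r̄)² / 5] = √[58.7550 / 5] = √11.7510 = 3.4280%
IR = r̄ / tracking error = 0.7500 / 3.4280 = 0.2188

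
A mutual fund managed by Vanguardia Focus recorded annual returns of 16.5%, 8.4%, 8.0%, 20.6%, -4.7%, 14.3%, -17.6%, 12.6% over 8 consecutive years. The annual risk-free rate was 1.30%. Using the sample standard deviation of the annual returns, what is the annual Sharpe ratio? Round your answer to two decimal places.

0.47

Mean return r̄ = 58.10 / 8 = 7.2625%
Sample σ = √[Σ(r − r̄)² / 7] = √[1104.3188 / 7] = √157.7598 = 12.5602%
Sharpe = (r̄ − rf) / σ = (7.2625 − 1.3) / 12.5602 = 5.9625 / 12.5602 = 0.4747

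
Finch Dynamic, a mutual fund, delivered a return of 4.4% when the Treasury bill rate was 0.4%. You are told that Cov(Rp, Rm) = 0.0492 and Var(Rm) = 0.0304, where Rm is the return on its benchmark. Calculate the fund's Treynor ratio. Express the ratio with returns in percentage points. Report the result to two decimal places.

2.47

β = Cov / Var = 0.0492 / 0.0304 = 1.6184
Treynor = (Rp − Rf) / β = (4.4% − 0.4%) / 1.6184 = 4.00 / 1.6184 = 2.4716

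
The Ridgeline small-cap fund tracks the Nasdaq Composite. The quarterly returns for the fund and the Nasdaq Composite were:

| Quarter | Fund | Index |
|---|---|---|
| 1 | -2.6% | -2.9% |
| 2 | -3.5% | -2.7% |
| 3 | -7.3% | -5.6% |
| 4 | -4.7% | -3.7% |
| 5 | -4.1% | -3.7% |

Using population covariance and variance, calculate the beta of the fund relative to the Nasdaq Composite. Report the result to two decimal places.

1.50

r̄p = -4.4400%,  r̄m = -3.7200%
Cov = Σ(rp − r̄p)(rm − r̄m) / 5 = 1.5692
Var(rm) = Σ(rm − r̄m)² / 5 = 1.0496
β = Cov / Var = 1.5692 / 1.0496 = 1.4950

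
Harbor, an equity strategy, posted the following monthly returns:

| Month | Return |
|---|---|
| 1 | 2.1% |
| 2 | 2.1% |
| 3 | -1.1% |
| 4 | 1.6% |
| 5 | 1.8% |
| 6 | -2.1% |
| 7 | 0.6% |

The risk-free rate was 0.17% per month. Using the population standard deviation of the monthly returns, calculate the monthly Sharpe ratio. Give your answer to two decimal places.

r̄ = (2.1 + 2.1 − 1.1 + 1.6 + 1.8 − 2.1 + 0.6) / 7 = 5.00 / 7 = 0.7143%
Population std dev = √[17.0286 / 7] = 1.5597%
Sharpe = (r̄ − rf) / σ = (0.7143 − 0.17) / 1.5597 = 0.5443 / 1.5597 = 0.3490

0.35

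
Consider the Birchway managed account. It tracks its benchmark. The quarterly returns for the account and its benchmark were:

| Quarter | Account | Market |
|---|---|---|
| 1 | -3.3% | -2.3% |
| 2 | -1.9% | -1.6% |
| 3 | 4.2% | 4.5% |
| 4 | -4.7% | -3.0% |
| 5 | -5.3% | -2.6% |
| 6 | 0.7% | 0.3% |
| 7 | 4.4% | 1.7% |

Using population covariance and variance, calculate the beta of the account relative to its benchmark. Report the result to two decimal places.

1.37

r̄p = -0.8429%,  r̄m = -0.4286%
Cov = Σ(rp − r̄p)(rm − r̄m) / 7 = 8.9388
Var(rm) = Σ(rm − r̄m)² / 7 = 6.5078
β = Cov / Var = 8.9388 / 6.5078 = 1.3736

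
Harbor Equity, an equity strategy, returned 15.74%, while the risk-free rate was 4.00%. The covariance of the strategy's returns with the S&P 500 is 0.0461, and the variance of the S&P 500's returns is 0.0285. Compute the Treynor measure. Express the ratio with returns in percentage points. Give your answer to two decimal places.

7.26

β = Cov / Var = 0.0461 / 0.0285 = 1.6175
Treynor = (Rp − Rf) / β = (15.74% − 4.00%) / 1.6175 = 11.74 / 1.6175 = 7.2581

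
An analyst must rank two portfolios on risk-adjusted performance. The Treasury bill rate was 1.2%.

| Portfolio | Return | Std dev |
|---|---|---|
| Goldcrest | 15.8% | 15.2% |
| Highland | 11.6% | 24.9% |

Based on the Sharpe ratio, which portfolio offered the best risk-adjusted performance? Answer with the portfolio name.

Goldcrest

Goldcrest: Sharpe ratio = (15.8% − 1.2%) / 15.2% = 0.961
Highland: Sharpe ratio = (11.6% − 1.2%) / 24.9% = 0.418
Highest: Goldcrest (0.961).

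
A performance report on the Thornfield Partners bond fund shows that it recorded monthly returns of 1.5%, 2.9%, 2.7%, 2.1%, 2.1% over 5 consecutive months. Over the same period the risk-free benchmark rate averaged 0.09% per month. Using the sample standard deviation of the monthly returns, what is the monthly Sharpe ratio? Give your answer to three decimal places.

μ = (1.5 + 2.9 + 2.7 + 2.1 + 2.1) / 5 = 2.2600%
Sample std dev = √[1.2320 / 4] = 0.5550%
Sharpe = (μ − rf) / σ = (2.2600 − 0.09) / 0.5550 = 2.1700 / 0.5550 = 3.9099

3.910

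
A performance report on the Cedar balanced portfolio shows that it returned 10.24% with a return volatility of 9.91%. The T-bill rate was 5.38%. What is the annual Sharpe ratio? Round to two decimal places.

0.49

Sharpe = (Rp − Rf) / σp = (10.24% − 5.38%) / 9.91% = 4.86% / 9.91% = 0.4904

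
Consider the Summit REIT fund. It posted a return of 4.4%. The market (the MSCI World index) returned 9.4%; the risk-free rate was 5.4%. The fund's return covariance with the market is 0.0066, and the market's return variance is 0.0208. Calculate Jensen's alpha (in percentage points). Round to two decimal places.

-2.27

β = Cov / Var = 0.0066 / 0.0208 = 0.3173
E[R] = Rf + β(Rm − Rf) = 5.4% + 0.3173 × (9.4% − 5.4%) = 6.6692%
α = Rp − E[R] = 4.4% − 6.6692% = -2.2692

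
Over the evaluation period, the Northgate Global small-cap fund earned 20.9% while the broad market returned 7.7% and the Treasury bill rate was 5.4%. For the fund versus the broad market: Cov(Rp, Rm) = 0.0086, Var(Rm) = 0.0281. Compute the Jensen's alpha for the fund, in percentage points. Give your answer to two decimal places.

β = Cov / Var = 0.0086 / 0.0281 = 0.3060
E[R] = Rf + β(Rm − Rf) = 5.4% + 0.3060 × (7.7% − 5.4%) = 6.1038%
α = Rp − E[R] = 20.9% − 6.1038% = 14.7962

14.80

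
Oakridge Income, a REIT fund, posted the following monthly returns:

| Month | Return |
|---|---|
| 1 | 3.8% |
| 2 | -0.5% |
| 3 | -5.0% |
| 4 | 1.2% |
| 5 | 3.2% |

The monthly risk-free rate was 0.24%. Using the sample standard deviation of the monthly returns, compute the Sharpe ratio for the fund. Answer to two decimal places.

0.08

μ = (3.8 − 0.5 − 5 + 1.2 + 3.2) / 5 = 2.70 / 5 = 0.5400%
Sample std dev = √[49.9120 / 4] = 3.5324%
Sharpe = (μ − rf) / σ = (0.5400 − 0.24) / 3.5324 = 0.3000 / 3.5324 = 0.0849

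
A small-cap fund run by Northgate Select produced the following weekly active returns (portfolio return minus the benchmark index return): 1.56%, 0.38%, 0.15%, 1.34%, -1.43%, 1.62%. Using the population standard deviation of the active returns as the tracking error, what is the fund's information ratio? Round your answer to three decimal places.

r̄ = (1.56 + 0.38 + 0.15 + 1.34 − 1.43 + 1.62) / 6 = 3.620 / 6 = 0.6033%
Population std dev = √[6.8813 / 6] = 1.0709%
IR = r̄ / tracking error = 0.6033 / 1.0709 = 0.5634

0.563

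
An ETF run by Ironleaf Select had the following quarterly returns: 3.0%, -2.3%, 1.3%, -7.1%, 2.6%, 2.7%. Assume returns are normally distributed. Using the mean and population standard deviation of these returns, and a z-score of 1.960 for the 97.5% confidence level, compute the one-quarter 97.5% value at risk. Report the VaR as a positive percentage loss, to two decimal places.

r̄ = (3 − 2.3 + 1.3 − 7.1 + 2.6 + 2.7) / 6 = 0.20 / 6 = 0.0333%
Σ(r − r̄)² = (3 − 0.0333)² + (-2.3 − 0.0333)² + (1.3 − 0.0333)² + … = 80.4333
population σ = √(80.4333 / 6) = √13.4056 = 3.6614%
VaR = −(r̄ − z·σ) = −(0.0333 − 1.960 × 3.6614) = −(-7.1430) = 7.1430%

7.14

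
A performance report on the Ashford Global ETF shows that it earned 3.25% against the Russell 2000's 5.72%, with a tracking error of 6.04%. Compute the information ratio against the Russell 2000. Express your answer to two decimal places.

IR = (Rp − Rb) / TE = (3.25% − 5.72%) / 6.04% = -2.47% / 6.04% = -0.4089

-0.41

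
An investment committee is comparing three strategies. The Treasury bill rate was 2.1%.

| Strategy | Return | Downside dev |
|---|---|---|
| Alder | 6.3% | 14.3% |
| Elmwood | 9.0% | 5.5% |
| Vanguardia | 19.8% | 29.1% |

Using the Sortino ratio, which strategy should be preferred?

Alder: Sortino ratio = (6.3% − 2.1%) / 14.3% = 0.294
Elmwood: Sortino ratio = (9.0% − 2.1%) / 5.5% = 1.255
Vanguardia: Sortino ratio = (19.8% − 2.1%) / 29.1% = 0.608
Highest: Elmwood (1.255).

Elmwood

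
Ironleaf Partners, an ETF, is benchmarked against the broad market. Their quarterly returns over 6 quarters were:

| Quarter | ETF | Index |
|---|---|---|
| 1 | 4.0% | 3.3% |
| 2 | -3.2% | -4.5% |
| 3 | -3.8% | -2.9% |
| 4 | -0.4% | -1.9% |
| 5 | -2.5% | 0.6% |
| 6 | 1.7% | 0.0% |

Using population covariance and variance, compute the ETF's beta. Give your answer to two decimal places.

r̄p = -0.7000%,  r̄m = -0.9000%
Cov = Σ(rp − r̄p)(rm − r̄m) / 6 = 5.6833
Var(rm) = Σ(rm − r̄m)² / 6 = 6.4433
β = Cov / Var = 5.6833 / 6.4433 = 0.8820

0.88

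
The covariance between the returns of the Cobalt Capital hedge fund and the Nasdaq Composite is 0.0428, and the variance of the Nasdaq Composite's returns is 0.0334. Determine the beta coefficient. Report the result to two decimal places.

β = Cov(Rp, Rm) / Var(Rm) = 0.0428 / 0.0334 = 1.2814

1.28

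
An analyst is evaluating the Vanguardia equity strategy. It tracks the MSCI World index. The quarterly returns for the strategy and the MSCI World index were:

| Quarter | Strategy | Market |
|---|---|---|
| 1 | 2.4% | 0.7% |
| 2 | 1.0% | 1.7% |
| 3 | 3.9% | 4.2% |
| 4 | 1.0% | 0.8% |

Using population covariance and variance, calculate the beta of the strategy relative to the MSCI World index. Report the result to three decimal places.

0.653

r̄p = 2.0750%,  r̄m = 1.8500%
Cov = Σ(rp − r̄p)(rm − r̄m) / 4 = 1.3013
Var(rm) = Σ(rm − r̄m)² / 4 = 1.9925
β = Cov / Var = 1.3013 / 1.9925 = 0.6531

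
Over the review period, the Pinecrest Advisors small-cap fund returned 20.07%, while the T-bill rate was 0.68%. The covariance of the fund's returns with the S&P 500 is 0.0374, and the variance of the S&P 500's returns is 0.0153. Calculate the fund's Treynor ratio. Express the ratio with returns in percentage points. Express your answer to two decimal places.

7.93

β = Cov / Var = 0.0374 / 0.0153 = 2.4444
Treynor = (Rp − Rf) / β = (20.07% − 0.68%) / 2.4444 = 19.39 / 2.4444 = 7.9324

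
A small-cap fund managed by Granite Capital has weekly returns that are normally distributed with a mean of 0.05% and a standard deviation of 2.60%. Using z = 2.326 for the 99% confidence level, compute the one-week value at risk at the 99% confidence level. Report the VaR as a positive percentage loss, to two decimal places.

6.00

VaR (as % loss) = −(μ − z·σ) = −(0.05% − 2.326 × 2.60%) = −(-5.9976%) = 5.9976%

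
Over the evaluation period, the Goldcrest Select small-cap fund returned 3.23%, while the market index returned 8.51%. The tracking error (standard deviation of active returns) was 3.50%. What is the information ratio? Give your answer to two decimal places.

IR = (Rp − Rb) / TE = (3.23% − 8.51%) / 3.50% = -5.28% / 3.50% = -1.5086

-1.51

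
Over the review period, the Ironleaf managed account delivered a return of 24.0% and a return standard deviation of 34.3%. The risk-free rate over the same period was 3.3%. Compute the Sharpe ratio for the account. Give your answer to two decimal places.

0.60

Sharpe = (Rp − Rf) / σp = (24.0% − 3.3%) / 34.3% = 20.70% / 34.3% = 0.6035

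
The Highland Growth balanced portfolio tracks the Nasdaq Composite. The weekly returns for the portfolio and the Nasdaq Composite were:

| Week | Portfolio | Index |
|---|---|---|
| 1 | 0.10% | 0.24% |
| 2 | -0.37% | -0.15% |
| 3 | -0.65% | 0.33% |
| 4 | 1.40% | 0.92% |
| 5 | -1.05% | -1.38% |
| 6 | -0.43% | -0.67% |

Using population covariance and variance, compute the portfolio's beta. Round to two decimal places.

0.84

r̄p = -0.1667%,  r̄m = -0.1183%
Cov = Σ(rp − r̄p)(rm − r̄m) / 6 = 0.4620
Var(rm) = Σ(rm − r̄m)² / 6 = 0.5508
β = Cov / Var = 0.4620 / 0.5508 = 0.8388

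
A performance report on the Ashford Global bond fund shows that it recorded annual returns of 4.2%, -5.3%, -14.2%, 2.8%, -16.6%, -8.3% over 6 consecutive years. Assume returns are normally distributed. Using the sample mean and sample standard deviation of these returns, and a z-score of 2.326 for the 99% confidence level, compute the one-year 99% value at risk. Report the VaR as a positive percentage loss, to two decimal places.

26.15

Mean return r̄ = -37.40 / 6 = -6.2333%
Σ(r − r̄)² = 366.5333; sample σ = √(366.5333/5) = 8.5619%
VaR = −(r̄ − z·σ) = −(-6.2333 − 2.326 × 8.5619) = −(-26.1483) = 26.1483%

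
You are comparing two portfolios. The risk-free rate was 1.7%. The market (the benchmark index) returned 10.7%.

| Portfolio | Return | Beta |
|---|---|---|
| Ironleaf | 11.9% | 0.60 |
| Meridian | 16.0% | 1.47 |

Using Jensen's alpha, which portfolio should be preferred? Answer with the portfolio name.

Ironleaf

Ironleaf: α = 11.9% − [1.7% + 0.60 × (10.7% − 1.7%)] = 4.800
Meridian: α = 16.0% − [1.7% + 1.47 × (10.7% − 1.7%)] = 1.070
Highest: Ironleaf (4.800).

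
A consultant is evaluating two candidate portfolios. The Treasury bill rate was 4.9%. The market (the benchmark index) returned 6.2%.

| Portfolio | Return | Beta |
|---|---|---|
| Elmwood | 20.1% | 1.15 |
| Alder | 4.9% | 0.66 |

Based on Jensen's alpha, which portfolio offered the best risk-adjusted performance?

Elmwood

Elmwood: α = 20.1% − [4.9% + 1.15 × (6.2% − 4.9%)] = 13.705
Alder: α = 4.9% − [4.9% + 0.66 × (6.2% − 4.9%)] = -0.858
Highest: Elmwood (13.705).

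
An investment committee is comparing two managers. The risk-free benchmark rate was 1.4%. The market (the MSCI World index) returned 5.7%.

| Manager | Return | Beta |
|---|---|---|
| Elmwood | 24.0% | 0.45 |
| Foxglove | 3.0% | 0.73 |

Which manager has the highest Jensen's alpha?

Elmwood: α = 24.0% − [1.4% + 0.45 × (5.7% − 1.4%)] = 20.665
Foxglove: α = 3.0% − [1.4% + 0.73 × (5.7% − 1.4%)] = -1.539
Highest: Elmwood (20.665).

Elmwood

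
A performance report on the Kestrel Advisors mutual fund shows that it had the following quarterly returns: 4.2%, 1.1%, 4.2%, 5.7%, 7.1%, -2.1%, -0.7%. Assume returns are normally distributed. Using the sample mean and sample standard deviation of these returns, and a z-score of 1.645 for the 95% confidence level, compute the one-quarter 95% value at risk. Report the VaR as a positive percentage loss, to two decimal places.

2.83

r̄ = (4.2 + 1.1 + 4.2 + 5.7 + 7.1 − 2.1 − 0.7) / 7 = 2.7857%
Σ(r − r̄)² = (4.2 − 2.7857)² + (1.1 − 2.7857)² + … = 69.9686
σ = √[69.9686 / 6] = 3.4149%
VaR = −(r̄ − z·σ) = −(2.7857 − 1.645 × 3.4149) = −(-2.8318) = 2.8318%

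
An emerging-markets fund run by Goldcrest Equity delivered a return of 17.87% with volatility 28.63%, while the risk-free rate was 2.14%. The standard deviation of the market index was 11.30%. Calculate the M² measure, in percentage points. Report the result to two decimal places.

Sharpe = (Rp − Rf) / σp = (17.87% − 2.14%) / 28.63% = 0.5494
M² = Rf + Sharpe × σm = 2.14% + 0.5494 × 11.30% = 8.3482%

8.35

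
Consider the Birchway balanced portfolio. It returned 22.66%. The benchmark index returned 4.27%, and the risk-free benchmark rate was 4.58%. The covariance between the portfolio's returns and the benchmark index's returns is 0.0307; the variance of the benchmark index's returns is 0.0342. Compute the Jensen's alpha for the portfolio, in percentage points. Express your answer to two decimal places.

β = Cov / Var = 0.0307 / 0.0342 = 0.8977
E[R] = Rf + β(Rm − Rf) = 4.58% + 0.8977 × (4.27% − 4.58%) = 4.3017%
α = Rp − E[R] = 22.66% − 4.3017% = 18.3583

18.36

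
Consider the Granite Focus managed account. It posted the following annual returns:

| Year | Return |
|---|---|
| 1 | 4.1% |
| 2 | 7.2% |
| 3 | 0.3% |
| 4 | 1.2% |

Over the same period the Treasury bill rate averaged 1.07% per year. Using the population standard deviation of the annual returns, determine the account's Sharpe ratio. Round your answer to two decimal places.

r̄ = (4.1 + 7.2 + 0.3 + 1.2) / 4 = 12.80 / 4 = 3.2000%
Population std dev = √[29.2200 / 4] = 2.7028%
Sharpe = (r̄ − rf) / σ = (3.2000 − 1.07) / 2.7028 = 2.1300 / 2.7028 = 0.7881

0.79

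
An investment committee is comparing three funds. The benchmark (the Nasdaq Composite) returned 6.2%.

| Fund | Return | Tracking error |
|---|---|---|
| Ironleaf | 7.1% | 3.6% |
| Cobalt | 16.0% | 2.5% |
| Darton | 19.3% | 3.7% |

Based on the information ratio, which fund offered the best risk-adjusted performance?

Cobalt

Ironleaf: IR = (7.1% − 6.2%) / 3.6% = 0.250
Cobalt: IR = (16.0% − 6.2%) / 2.5% = 3.920
Darton: IR = (19.3% − 6.2%) / 3.7% = 3.541
Highest: Cobalt (3.920).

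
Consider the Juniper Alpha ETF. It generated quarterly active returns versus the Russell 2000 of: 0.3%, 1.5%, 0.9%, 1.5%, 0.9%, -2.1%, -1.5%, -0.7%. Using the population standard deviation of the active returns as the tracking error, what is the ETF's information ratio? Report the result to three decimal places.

Mean return μ = 0.80 / 8 = 0.1000%
Σ(r − μ)² = (0.3 − 0.1000)² + (1.5 − 0.1000)² + (0.9 − 0.1000)² + … = 13.2800
population σ = √(13.2800 / 8) = √1.6600 = 1.2884%
IR = μ / tracking error = 0.1000 / 1.2884 = 0.0776

0.078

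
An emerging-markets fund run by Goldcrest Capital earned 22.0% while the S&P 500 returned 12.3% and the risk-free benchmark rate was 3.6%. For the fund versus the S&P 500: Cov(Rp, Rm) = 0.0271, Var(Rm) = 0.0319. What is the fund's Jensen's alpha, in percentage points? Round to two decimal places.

β = Cov / Var = 0.0271 / 0.0319 = 0.8495
E[R] = Rf + β(Rm − Rf) = 3.6% + 0.8495 × (12.3% − 3.6%) = 10.9907%
α = Rp − E[R] = 22.0% − 10.9907% = 11.0093

11.01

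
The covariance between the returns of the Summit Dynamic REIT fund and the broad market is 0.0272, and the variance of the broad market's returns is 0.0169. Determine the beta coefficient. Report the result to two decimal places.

1.61

β = Cov(Rp, Rm) / Var(Rm) = 0.0272 / 0.0169 = 1.6095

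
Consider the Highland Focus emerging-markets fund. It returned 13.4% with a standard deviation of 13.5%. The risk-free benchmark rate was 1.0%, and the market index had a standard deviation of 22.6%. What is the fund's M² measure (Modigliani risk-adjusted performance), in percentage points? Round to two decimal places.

21.76

Sharpe = (Rp − Rf) / σp = (13.4% − 1.0%) / 13.5% = 0.9185
M² = Rf + Sharpe × σm = 1.0% + 0.9185 × 22.6% = 21.7581%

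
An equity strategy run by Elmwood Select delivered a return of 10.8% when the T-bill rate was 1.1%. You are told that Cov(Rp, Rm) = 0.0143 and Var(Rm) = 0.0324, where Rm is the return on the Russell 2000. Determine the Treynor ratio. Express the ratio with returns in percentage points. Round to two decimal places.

21.98

β = Cov / Var = 0.0143 / 0.0324 = 0.4414
Treynor = (Rp − Rf) / β = (10.8% − 1.1%) / 0.4414 = 9.70 / 0.4414 = 21.9755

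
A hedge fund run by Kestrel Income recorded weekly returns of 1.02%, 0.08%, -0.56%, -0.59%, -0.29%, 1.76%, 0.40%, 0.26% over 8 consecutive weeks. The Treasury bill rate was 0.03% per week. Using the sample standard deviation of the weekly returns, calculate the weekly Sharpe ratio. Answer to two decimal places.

0.28

r̄ = (1.02 + 0.08 − 0.56 − 0.59 − 0.29 + 1.76 + 0.4 + 0.26) / 8 = 0.2600%
Σ(r − r̄)² = (1.02 − 0.2600)² + (0.08 − 0.2600)² + … = 4.5770
σ = √[4.5770 / 7] = 0.8086%
Sharpe = (r̄ − rf) / σ = (0.2600 − 0.03) / 0.8086 = 0.2300 / 0.8086 = 0.2844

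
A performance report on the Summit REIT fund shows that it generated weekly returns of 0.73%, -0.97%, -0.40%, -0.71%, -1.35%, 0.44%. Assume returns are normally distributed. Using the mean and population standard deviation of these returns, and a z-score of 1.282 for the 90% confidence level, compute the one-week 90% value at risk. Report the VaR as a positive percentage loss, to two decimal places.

1.33

r̄ = (0.73 − 0.97 − 0.4 − 0.71 − 1.35 + 0.44) / 6 = -2.260 / 6 = -0.3767%
Population std dev = √[3.3027 / 6] = 0.7419%
VaR = −(r̄ − z·σ) = −(-0.3767 − 1.282 × 0.7419) = −(-1.3278) = 1.3278%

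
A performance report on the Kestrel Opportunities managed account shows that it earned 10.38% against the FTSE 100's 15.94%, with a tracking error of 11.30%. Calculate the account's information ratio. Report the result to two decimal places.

-0.49

IR = (Rp − Rb) / TE = (10.38% − 15.94%) / 11.30% = -5.56% / 11.30% = -0.4920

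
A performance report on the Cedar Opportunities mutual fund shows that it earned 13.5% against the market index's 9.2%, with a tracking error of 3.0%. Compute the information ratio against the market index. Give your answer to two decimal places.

1.43

IR = (Rp − Rb) / TE = (13.5% − 9.2%) / 3.0% = 4.30% / 3.0% = 1.4333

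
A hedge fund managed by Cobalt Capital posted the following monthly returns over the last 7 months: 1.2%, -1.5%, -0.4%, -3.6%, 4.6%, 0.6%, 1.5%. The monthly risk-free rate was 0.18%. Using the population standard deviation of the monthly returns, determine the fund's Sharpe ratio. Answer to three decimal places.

0.068

Mean return μ = 2.40 / 7 = 0.3429%
Population σ = √[Σ(r − μ)² / 7] = √[39.7571 / 7] = √5.6796 = 2.3832%
Sharpe = (μ − rf) / σ = (0.3429 − 0.18) / 2.3832 = 0.1629 / 2.3832 = 0.0684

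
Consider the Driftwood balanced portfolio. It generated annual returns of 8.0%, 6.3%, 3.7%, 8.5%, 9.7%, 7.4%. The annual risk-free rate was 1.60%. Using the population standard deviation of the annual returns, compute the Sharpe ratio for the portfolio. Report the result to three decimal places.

2.983

Mean return r̄ = 43.60 / 6 = 7.2667%
Σ(r − r̄)² = (8 − 7.2667)² + (6.3 − 7.2667)² + (3.7 − 7.2667)² + … = 21.6533
population σ = √(21.6533 / 6) = √3.6089 = 1.8997%
Sharpe = (r̄ − rf) / σ = (7.2667 − 1.6) / 1.8997 = 5.6667 / 1.8997 = 2.9829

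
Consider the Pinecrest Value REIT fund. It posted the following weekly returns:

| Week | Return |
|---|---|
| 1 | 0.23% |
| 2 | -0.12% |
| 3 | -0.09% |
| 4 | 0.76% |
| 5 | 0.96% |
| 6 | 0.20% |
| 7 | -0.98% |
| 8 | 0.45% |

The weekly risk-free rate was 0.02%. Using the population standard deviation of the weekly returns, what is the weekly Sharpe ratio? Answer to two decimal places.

0.28

r̄ = (0.23 − 0.12 − 0.09 + 0.76 + 0.96 + 0.2 − 0.98 + 0.45) / 8 = 1.410 / 8 = 0.1763%
Σ(r − r̄)² = (0.23 − 0.1763)² + (-0.12 − 0.1763)² + … = 2.5290
population σ = √(2.5290 / 8) = √0.3161 = 0.5622%
Sharpe = (r̄ − rf) / σ = (0.1763 − 0.02) / 0.5622 = 0.1563 / 0.5622 = 0.2780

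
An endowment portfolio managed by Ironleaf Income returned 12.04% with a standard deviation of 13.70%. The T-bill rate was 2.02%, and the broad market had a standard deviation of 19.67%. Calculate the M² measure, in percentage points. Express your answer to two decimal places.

Sharpe = (Rp − Rf) / σp = (12.04% − 2.02%) / 13.70% = 0.7314
M² = Rf + Sharpe × σm = 2.02% + 0.7314 × 19.67% = 16.4066%

16.41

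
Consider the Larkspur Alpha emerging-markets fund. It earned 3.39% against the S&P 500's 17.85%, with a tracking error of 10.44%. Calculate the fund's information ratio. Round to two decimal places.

IR = (Rp − Rb) / TE = (3.39% − 17.85%) / 10.44% = -14.46% / 10.44% = -1.3851

-1.39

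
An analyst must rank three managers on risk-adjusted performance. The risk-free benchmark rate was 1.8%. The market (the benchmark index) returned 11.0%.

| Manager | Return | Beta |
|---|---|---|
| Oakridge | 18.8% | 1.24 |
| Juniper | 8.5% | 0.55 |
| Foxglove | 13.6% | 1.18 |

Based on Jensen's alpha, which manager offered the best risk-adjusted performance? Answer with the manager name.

Oakridge

Oakridge: α = 18.8% − [1.8% + 1.24 × (11.0% − 1.8%)] = 5.592
Juniper: α = 8.5% − [1.8% + 0.55 × (11.0% − 1.8%)] = 1.640
Foxglove: α = 13.6% − [1.8% + 1.18 × (11.0% − 1.8%)] = 0.944
Highest: Oakridge (5.592).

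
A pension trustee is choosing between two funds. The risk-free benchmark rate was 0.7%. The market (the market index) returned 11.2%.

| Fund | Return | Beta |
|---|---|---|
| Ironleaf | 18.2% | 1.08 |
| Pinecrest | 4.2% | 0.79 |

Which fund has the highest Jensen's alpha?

Ironleaf: α = 18.2% − [0.7% + 1.08 × (11.2% − 0.7%)] = 6.160
Pinecrest: α = 4.2% − [0.7% + 0.79 × (11.2% − 0.7%)] = -4.795
Highest: Ironleaf (6.160).

Ironleaf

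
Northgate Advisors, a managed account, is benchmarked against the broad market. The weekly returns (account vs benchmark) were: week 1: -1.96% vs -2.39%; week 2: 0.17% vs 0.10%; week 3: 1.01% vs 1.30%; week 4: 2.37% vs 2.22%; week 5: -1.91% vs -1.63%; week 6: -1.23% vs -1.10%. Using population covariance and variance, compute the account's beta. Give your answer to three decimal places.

0.970

r̄p = -0.2583%,  r̄m = -0.2500%
Cov = Σ(rp − r̄p)(rm − r̄m) / 6 = 2.5591
Var(rm) = Σ(rm − r̄m)² / 6 = 2.6387
β = Cov / Var = 2.5591 / 2.6387 = 0.9698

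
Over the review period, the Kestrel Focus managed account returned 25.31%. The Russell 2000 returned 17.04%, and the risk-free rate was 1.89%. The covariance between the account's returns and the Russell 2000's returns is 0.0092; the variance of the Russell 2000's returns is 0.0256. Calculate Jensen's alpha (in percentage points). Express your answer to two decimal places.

β = Cov / Var = 0.0092 / 0.0256 = 0.3594
E[R] = Rf + β(Rm − Rf) = 1.89% + 0.3594 × (17.04% − 1.89%) = 7.3349%
α = Rp − E[R] = 25.31% − 7.3349% = 17.9751

17.98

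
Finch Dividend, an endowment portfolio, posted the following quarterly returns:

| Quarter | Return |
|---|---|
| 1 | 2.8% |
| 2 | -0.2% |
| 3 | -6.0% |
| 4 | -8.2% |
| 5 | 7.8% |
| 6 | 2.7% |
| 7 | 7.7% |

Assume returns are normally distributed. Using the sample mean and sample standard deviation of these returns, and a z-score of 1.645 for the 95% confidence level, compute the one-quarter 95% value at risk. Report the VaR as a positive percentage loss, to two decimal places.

r̄ = (2.8 − 0.2 − 6 − 8.2 + 7.8 + 2.7 + 7.7) / 7 = 0.9429%
Σ(r − r̄)² = (2.8 − 0.9429)² + (-0.2 − 0.9429)² + … = 232.3171
sample σ = √(232.3171 / 6) = √38.7195 = 6.2225%
VaR = −(r̄ − z·σ) = −(0.9429 − 1.645 × 6.2225) = −(-9.2931) = 9.2931%

9.29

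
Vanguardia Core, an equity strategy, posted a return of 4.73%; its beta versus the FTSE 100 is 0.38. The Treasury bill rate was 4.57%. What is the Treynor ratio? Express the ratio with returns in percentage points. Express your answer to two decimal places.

Treynor = (Rp − Rf) / β = (4.73% − 4.57%) / 0.38 = 0.16 / 0.38 = 0.4211

0.42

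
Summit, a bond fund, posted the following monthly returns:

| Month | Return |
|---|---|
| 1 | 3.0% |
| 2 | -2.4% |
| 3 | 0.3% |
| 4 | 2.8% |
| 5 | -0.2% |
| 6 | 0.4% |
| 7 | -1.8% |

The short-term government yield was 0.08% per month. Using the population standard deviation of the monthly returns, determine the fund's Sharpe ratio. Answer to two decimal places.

r̄ = (3 − 2.4 + 0.3 + 2.8 − 0.2 + 0.4 − 1.8) / 7 = 2.10 / 7 = 0.3000%
Population σ = √[Σ(r − r̄)² / 7] = √[25.5000 / 7] = √3.6429 = 1.9086%
Sharpe = (r̄ − rf) / σ = (0.3000 − 0.08) / 1.9086 = 0.2200 / 1.9086 = 0.1153

0.12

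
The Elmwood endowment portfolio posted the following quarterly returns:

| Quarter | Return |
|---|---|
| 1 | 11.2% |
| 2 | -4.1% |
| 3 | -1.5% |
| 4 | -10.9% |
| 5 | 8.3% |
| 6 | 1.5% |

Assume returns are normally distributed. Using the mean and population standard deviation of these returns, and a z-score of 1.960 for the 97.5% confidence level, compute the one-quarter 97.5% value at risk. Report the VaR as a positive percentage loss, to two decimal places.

Mean return r̄ = 4.50 / 6 = 0.7500%
Σ(r − r̄)² = (11.2 − 0.7500)² + (-4.1 − 0.7500)² + (-1.5 − 0.7500)² + … = 331.0750
population σ = √(331.0750 / 6) = √55.1792 = 7.4283%
VaR = −(r̄ − z·σ) = −(0.7500 − 1.960 × 7.4283) = −(-13.8095) = 13.8095%

13.81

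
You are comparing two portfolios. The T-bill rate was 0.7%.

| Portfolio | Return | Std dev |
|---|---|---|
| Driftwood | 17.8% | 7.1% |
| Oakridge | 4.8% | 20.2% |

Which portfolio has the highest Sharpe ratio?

Driftwood

Driftwood: Sharpe ratio = (17.8% − 0.7%) / 7.1% = 2.408
Oakridge: Sharpe ratio = (4.8% − 0.7%) / 20.2% = 0.203
Highest: Driftwood (2.408).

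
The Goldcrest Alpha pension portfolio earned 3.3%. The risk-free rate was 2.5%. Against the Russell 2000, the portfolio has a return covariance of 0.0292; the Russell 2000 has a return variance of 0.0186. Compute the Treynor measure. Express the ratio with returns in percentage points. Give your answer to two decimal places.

0.51

β = Cov / Var = 0.0292 / 0.0186 = 1.5699
Treynor = (Rp − Rf) / β = (3.3% − 2.5%) / 1.5699 = 0.80 / 1.5699 = 0.5096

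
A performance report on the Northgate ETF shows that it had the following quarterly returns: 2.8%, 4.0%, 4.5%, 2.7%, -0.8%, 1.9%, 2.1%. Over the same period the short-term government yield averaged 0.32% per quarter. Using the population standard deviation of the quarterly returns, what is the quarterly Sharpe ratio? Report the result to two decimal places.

μ = (2.8 + 4 + 4.5 + 2.7 − 0.8 + 1.9 + 2.1) / 7 = 2.4571%
Σ(r − μ)² = (2.8 − 2.4571)² + (4 − 2.4571)² + (4.5 − 2.4571)² + … = 17.7771
σ = √[17.7771 / 7] = 1.5936%
Sharpe = (μ − rf) / σ = (2.4571 − 0.32) / 1.5936 = 2.1371 / 1.5936 = 1.3411

1.34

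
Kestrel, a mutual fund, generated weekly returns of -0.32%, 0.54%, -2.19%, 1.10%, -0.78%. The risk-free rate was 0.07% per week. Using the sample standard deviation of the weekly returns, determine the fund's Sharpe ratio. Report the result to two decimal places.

μ = (-0.32 + 0.54 − 2.19 + 1.1 − 0.78) / 5 = -0.3300%
Σ(r − μ)² = (-0.32 − (-0.3300))² + (0.54 − (-0.3300))² + (-2.19 − (-0.3300))² + … = 6.4640
σ = √[6.4640 / 4] = 1.2712%
Sharpe = (μ − rf) / σ = (-0.3300 − 0.07) / 1.2712 = -0.4000 / 1.2712 = -0.3147

-0.31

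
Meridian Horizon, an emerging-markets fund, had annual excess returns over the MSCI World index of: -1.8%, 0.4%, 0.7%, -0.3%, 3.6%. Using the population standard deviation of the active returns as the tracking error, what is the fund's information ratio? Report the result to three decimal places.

μ = (-1.8 + 0.4 + 0.7 − 0.3 + 3.6) / 5 = 2.60 / 5 = 0.5200%
Population std dev = √[15.5880 / 5] = 1.7657%
IR = μ / tracking error = 0.5200 / 1.7657 = 0.2945

0.295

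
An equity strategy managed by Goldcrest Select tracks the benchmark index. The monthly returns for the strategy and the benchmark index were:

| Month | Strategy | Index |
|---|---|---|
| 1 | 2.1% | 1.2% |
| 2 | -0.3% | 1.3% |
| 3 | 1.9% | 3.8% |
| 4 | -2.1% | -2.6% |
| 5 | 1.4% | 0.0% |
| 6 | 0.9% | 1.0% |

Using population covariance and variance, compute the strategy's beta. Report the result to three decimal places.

r̄p = 0.6500%,  r̄m = 0.7833%
Cov = Σ(rp − r̄p)(rm − r̄m) / 6 = 2.1092
Var(rm) = Σ(rm − r̄m)² / 6 = 3.6081
β = Cov / Var = 2.1092 / 3.6081 = 0.5846

0.585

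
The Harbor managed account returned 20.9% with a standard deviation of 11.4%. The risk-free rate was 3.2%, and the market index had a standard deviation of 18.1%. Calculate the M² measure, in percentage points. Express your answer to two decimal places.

31.30

Sharpe = (Rp − Rf) / σp = (20.9% − 3.2%) / 11.4% = 1.5526
M² = Rf + Sharpe × σm = 3.2% + 1.5526 × 18.1% = 31.3021%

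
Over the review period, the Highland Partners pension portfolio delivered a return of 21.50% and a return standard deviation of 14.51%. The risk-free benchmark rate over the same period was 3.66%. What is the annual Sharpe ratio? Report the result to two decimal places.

Sharpe = (Rp − Rf) / σp = (21.50% − 3.66%) / 14.51% = 17.84% / 14.51% = 1.2295

1.23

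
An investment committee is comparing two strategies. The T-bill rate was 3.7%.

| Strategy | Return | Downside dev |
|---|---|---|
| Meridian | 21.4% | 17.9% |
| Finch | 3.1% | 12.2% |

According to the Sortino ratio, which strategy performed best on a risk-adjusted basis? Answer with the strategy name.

Meridian: Sortino ratio = (21.4% − 3.7%) / 17.9% = 0.989
Finch: Sortino ratio = (3.1% − 3.7%) / 12.2% = -0.049
Highest: Meridian (0.989).

Meridian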